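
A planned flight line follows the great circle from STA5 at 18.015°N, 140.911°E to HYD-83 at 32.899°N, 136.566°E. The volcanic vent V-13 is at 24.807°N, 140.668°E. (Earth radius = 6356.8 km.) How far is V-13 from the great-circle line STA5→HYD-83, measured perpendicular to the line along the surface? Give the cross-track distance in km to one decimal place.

δ₁₃ = central angle STA5→V-13 = 0.118608 rad  (haversine)
θ₁₃ = bearing STA5→V-13 = 358.136°,  θ₁₂ = bearing STA5→HYD-83 = 346.129°
dₓₜ = R·arcsin(sin δ₁₃ · sin(θ₁₃ − θ₁₂)) = 6356.8·arcsin(0.11833·sin(12.006°)) = 156.488 km
|dₓₜ| = 156.488 km

156.5 km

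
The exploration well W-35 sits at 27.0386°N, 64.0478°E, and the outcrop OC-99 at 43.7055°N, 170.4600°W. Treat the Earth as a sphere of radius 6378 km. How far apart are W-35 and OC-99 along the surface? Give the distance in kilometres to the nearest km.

Δφ = 16.6669°,  Δλ = 125.4922°
a = sin²(Δφ/2) + cos φ₁ cos φ₂ sin²(Δλ/2) = 0.529868
c = 2·arcsin(√a) = 1.630568 rad = 93.4247°
d = R·c = 6378 × 1.630568 = 10399.8 km

10400 km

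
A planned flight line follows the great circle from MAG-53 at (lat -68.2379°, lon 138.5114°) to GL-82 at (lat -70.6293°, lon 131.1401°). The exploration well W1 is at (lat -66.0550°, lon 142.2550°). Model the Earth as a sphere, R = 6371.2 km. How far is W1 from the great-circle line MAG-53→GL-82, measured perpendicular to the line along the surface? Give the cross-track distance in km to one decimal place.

42.9 km

δ₁₃ = central angle MAG-53→W1 = 0.045759 rad  (haversine)
θ₁₃ = bearing MAG-53→W1 = 35.402°,  θ₁₂ = bearing MAG-53→GL-82 = 223.867°
dₓₜ = R·arcsin(sin δ₁₃ · sin(θ₁₃ − θ₁₂)) = 6371.2·arcsin(0.04574·sin(-188.465°)) = 42.900 km
|dₓₜ| = 42.900 km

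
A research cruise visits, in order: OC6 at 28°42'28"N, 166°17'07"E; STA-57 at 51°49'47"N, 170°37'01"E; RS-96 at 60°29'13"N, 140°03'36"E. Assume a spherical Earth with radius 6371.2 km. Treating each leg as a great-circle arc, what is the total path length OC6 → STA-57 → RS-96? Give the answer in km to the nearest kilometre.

4693 km

OC6: φ = +28.70778°, λ = +166.28528°
STA-57: φ = +51.82972°, λ = +170.61694°
RS-96: φ = +60.48694°, λ = +140.06000°
OC6→STA-57: c = 0.407479 rad, d = 2596.13 km
STA-57→RS-96: c = 0.329120 rad, d = 2096.89 km
Total = 2596.13 + 2096.89 = 4693.02 km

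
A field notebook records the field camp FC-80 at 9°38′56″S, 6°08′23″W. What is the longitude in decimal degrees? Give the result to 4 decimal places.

6° + 8′/60 + 23″/3600 = 6 + 0.13333 + 0.00639 = 6.1397°

6.1397°W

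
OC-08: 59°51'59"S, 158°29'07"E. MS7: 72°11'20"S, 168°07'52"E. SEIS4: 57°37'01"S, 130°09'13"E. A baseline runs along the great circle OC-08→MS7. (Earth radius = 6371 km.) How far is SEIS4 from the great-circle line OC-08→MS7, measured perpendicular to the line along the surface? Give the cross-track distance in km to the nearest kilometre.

1617 km

OC-08: φ = -59.86639°, λ = +158.48528°
MS7: φ = -72.18889°, λ = +168.13111°
SEIS4: φ = -57.61694°, λ = +130.15361°
δ₁₃ = central angle OC-08→SEIS4 = 0.257526 rad  (haversine)
θ₁₃ = bearing OC-08→SEIS4 = 266.345°,  θ₁₂ = bearing OC-08→MS7 = 166.720°
dₓₜ = R·arcsin(sin δ₁₃ · sin(θ₁₃ − θ₁₂)) = 6371·arcsin(0.25469·sin(99.625°)) = 1617.090 km
|dₓₜ| = 1617.090 km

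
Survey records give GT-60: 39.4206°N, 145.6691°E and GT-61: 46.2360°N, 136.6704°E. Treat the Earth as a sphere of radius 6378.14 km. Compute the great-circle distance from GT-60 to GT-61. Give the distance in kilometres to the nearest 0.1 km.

Δφ = 6.8154°,  Δλ = -8.9987°
a = sin²(Δφ/2) + cos φ₁ cos φ₂ sin²(Δλ/2) = 0.006821
c = 2·arcsin(√a) = 0.165373 rad = 9.4752°
d = R·c = 6378.14 × 0.165373 = 1054.8 km

1054.8 km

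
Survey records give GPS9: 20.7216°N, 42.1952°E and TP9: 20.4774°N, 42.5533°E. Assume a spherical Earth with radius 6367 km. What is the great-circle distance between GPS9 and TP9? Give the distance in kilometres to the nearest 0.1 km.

46.1 km

Δφ = -0.2442°,  Δλ = 0.3581°
a = sin²(Δφ/2) + cos φ₁ cos φ₂ sin²(Δλ/2) = 0.000013
c = 2·arcsin(√a) = 0.007238 rad = 0.4147°
d = R·c = 6367 × 0.007238 = 46.1 km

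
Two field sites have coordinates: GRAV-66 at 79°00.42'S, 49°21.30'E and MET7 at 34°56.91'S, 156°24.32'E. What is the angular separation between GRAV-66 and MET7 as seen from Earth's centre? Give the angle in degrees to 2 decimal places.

GRAV-66: φ = -79.00700°, λ = +49.35500°
MET7: φ = -34.94850°, λ = +156.40533°
Δφ = 44.0585°,  Δλ = 107.0503°
a = sin²(Δφ/2) + cos φ₁ cos φ₂ sin²(Δλ/2) = 0.241750
c = 2·arcsin(√a) = 1.028039 rad = 58.9023°

58.90°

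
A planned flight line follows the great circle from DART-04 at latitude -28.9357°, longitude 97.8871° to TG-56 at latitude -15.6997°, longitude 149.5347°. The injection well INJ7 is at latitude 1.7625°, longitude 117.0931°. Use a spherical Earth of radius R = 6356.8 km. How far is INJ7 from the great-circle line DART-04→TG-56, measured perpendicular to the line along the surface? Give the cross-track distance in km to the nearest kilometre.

δ₁₃ = central angle DART-04→INJ7 = 0.624627 rad  (haversine)
θ₁₃ = bearing DART-04→INJ7 = 34.213°,  θ₁₂ = bearing DART-04→TG-56 = 86.045°
dₓₜ = R·arcsin(sin δ₁₃ · sin(θ₁₃ − θ₁₂)) = 6356.8·arcsin(0.58479·sin(-51.832°)) = -3036.858 km
|dₓₜ| = 3036.858 km

3037 km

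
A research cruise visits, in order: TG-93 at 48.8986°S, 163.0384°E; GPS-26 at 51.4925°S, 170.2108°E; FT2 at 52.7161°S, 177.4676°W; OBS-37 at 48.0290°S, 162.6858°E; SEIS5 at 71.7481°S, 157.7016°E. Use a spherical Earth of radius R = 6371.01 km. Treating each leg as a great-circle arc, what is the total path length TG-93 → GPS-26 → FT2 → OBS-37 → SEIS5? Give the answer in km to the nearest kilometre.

TG-93→GPS-26: c = 0.091983 rad, d = 586.02 km
GPS-26→FT2: c = 0.133635 rad, d = 851.39 km
FT2→OBS-37: c = 0.234656 rad, d = 1495.00 km
OBS-37→SEIS5: c = 0.415941 rad, d = 2649.96 km
Total = 586.02 + 851.39 + 1495.00 + 2649.96 = 5582.37 km

5582 km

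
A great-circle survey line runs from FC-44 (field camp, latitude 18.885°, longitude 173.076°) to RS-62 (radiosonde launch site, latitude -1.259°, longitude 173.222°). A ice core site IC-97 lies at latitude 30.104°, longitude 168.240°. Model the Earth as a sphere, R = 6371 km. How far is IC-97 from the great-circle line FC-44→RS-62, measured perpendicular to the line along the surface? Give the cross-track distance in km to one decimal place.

455.8 km

δ₁₃ = central angle FC-44→IC-97 = 0.210260 rad  (haversine)
θ₁₃ = bearing FC-44→IC-97 = 339.547°,  θ₁₂ = bearing FC-44→RS-62 = 179.576°
dₓₜ = R·arcsin(sin δ₁₃ · sin(θ₁₃ − θ₁₂)) = 6371·arcsin(0.20871·sin(159.971°)) = 455.814 km
|dₓₜ| = 455.814 km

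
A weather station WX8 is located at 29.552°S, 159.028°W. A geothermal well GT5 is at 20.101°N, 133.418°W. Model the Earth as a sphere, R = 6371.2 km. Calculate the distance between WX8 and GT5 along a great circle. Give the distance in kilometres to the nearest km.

6166 km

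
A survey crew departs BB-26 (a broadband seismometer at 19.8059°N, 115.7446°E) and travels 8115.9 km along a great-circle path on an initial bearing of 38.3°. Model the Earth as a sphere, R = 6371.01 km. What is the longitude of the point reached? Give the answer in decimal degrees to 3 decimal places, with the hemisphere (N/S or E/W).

δ = d/R = 8115.9/6371.01 = 1.273880 rad
φ₂ = arcsin(sin φ₁ cos δ + cos φ₁ sin δ cos θ)
   = arcsin(0.33883·0.29257 + 0.94085·0.95624·0.78478) = 53.62760°
λ₂ = λ₁ + atan2(sin θ sin δ cos φ₁, cos δ − sin φ₁ sin φ₂) = -156.28398°

156.284°W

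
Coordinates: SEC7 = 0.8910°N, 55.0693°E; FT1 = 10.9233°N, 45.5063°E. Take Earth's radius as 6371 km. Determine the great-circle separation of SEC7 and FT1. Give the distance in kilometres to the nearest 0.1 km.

Δφ = 10.0323°,  Δλ = -9.5630°
a = sin²(Δφ/2) + cos φ₁ cos φ₂ sin²(Δλ/2) = 0.014467
c = 2·arcsin(√a) = 0.241139 rad = 13.8162°
d = R·c = 6371 × 0.241139 = 1536.3 km

1536.3 km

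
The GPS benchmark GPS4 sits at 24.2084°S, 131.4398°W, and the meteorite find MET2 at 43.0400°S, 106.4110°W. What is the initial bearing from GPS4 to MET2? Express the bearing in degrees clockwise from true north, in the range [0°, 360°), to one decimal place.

138.6°

Δλ = 25.0288°
y = sin Δλ · cos φ₂ = 0.309215
x = cos φ₁ sin φ₂ − sin φ₁ cos φ₂ cos Δλ = -0.350931
θ = atan2(y, x) = 138.6158° → 138.6158° (mod 360°)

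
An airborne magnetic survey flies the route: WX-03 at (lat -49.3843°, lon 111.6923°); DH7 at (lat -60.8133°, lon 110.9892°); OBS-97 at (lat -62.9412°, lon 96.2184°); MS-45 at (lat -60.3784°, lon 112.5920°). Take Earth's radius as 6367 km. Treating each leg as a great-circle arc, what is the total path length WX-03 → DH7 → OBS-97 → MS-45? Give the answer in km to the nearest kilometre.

WX-03→DH7: c = 0.199594 rad, d = 1270.82 km
DH7→OBS-97: c = 0.126738 rad, d = 806.94 km
OBS-97→MS-45: c = 0.142381 rad, d = 906.54 km
Total = 1270.82 + 806.94 + 906.54 = 2984.30 km

2984 km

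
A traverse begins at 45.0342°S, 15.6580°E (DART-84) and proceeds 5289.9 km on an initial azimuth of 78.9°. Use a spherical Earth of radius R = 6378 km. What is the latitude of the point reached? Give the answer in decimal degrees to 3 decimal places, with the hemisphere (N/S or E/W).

22.177°S

δ = d/R = 5289.9/6378 = 0.829398 rad
φ₂ = arcsin(sin φ₁ cos δ + cos φ₁ sin δ cos θ)
   = arcsin(-0.70753·0.67532 + 0.70668·0.73752·0.19252) = -22.17683°
λ₂ = λ₁ + atan2(sin θ sin δ cos φ₁, cos δ − sin φ₁ sin φ₂) = 67.06014°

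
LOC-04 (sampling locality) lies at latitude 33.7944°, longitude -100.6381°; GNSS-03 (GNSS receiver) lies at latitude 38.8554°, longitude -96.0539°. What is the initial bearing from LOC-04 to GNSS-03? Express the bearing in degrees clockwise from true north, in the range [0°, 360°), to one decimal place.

Δλ = 4.5842°
y = sin Δλ · cos φ₂ = 0.062239
x = cos φ₁ sin φ₂ − sin φ₁ cos φ₂ cos Δλ = 0.089602
θ = atan2(y, x) = 34.7847° → 34.7847° (mod 360°)

34.8°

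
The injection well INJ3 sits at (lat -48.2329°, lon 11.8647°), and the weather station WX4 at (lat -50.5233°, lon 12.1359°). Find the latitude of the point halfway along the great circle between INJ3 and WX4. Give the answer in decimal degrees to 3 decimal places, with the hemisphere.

49.378°S

Bx = cos φ₂ cos Δλ = 0.635757,  By = cos φ₂ sin Δλ = 0.003009
φₘ = atan2(sin φ₁ + sin φ₂, √((cos φ₁ + Bx)² + By²)) = -49.37818°
λₘ = λ₁ + atan2(By, cos φ₁ + Bx) = 11.99714°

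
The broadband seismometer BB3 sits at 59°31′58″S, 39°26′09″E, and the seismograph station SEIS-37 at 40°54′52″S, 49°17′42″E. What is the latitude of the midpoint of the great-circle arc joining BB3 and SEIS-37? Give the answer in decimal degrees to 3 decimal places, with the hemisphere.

BB3: φ = -59.53278°, λ = +39.43583°
SEIS-37: φ = -40.91444°, λ = +49.29500°
Bx = cos φ₂ cos Δλ = 0.744528,  By = cos φ₂ sin Δλ = 0.129394
φₘ = atan2(sin φ₁ + sin φ₂, √((cos φ₁ + Bx)² + By²)) = -50.32392°
λₘ = λ₁ + atan2(By, cos φ₁ + Bx) = 45.33840°

50.324°S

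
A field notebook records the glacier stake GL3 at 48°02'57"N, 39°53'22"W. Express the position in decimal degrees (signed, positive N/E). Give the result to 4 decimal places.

+48.0492°, -39.8894°

lat: 48.0492° N → +48.0492°
lon: 39.8894° W → -39.8894°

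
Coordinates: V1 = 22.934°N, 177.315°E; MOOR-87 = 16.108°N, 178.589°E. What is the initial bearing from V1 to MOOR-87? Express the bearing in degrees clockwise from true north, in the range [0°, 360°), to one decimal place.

169.8°

Δλ = 1.2740°
y = sin Δλ · cos φ₂ = 0.021361
x = cos φ₁ sin φ₂ − sin φ₁ cos φ₂ cos Δλ = -0.118762
θ = atan2(y, x) = 169.8037° → 169.8037° (mod 360°)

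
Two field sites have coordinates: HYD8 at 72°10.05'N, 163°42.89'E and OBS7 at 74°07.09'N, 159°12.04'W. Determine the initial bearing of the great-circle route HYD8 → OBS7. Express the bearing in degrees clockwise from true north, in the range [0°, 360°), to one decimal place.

62.3°

HYD8: φ = +72.16750°, λ = +163.71483°
OBS7: φ = +74.11817°, λ = -159.20067°
Δλ = 37.0845°
y = sin Δλ · cos φ₂ = 0.165011
x = cos φ₁ sin φ₂ − sin φ₁ cos φ₂ cos Δλ = 0.086727
θ = atan2(y, x) = 62.2743° → 62.2743° (mod 360°)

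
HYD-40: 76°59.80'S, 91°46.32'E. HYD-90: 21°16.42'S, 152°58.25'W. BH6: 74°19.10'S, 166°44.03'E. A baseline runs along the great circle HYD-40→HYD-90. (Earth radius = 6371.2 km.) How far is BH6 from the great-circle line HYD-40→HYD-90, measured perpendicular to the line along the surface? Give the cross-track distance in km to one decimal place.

16.8 km

HYD-40: φ = -76.99667°, λ = +91.77200°
HYD-90: φ = -21.27367°, λ = -152.97083°
BH6: φ = -74.31833°, λ = +166.73383°
δ₁₃ = central angle HYD-40→BH6 = 0.304924 rad  (haversine)
θ₁₃ = bearing HYD-40→BH6 = 119.602°,  θ₁₂ = bearing HYD-40→HYD-90 = 119.098°
dₓₜ = R·arcsin(sin δ₁₃ · sin(θ₁₃ − θ₁₂)) = 6371.2·arcsin(0.30022·sin(0.504°)) = 16.811 km
|dₓₜ| = 16.811 km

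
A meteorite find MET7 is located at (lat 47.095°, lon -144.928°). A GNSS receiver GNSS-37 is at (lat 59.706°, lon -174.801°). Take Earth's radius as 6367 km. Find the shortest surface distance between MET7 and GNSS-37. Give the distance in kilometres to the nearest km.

Δφ = 12.6110°,  Δλ = -29.8730°
a = sin²(Δφ/2) + cos φ₁ cos φ₂ sin²(Δλ/2) = 0.034877
c = 2·arcsin(√a) = 0.375713 rad = 21.5268°
d = R·c = 6367 × 0.375713 = 2392.2 km

2392 km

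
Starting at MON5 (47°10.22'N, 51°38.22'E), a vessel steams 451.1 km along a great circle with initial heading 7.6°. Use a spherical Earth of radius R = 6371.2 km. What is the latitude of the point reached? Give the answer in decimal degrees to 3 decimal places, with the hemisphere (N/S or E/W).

MON5: φ = +47.17033°, λ = +51.63700°
δ = d/R = 451.1/6371.2 = 0.070803 rad
φ₂ = arcsin(sin φ₁ cos δ + cos φ₁ sin δ cos θ)
   = arcsin(0.73338·0.99749 + 0.67982·0.07074·0.99122) = 51.18841°
λ₂ = λ₁ + atan2(sin θ sin δ cos φ₁, cos δ − sin φ₁ sin φ₂) = 52.49235°

51.188°N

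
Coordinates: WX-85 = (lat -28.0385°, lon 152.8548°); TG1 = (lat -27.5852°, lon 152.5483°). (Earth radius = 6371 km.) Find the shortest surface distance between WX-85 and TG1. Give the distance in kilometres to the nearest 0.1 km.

58.7 km

Δφ = 0.4533°,  Δλ = -0.3065°
a = sin²(Δφ/2) + cos φ₁ cos φ₂ sin²(Δλ/2) = 0.000021
c = 2·arcsin(√a) = 0.009218 rad = 0.5282°
d = R·c = 6371 × 0.009218 = 58.7 km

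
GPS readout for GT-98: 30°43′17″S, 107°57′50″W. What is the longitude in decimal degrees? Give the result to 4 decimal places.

107.9639°W

107° + 57′/60 + 50″/3600 = 107 + 0.95000 + 0.01389 = 107.9639°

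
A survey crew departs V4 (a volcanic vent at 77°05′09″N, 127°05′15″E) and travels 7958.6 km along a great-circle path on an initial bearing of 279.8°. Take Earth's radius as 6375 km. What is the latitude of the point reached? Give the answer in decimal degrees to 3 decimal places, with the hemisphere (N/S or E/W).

V4: φ = +77.08583°, λ = +127.08750°
δ = d/R = 7958.6/6375 = 1.248408 rad
φ₂ = arcsin(sin φ₁ cos δ + cos φ₁ sin δ cos θ)
   = arcsin(0.97471·0.31683 + 0.22349·0.94848·0.17021) = 20.17566°
λ₂ = λ₁ + atan2(sin θ sin δ cos φ₁, cos δ − sin φ₁ sin φ₂) = 31.79700°

20.176°N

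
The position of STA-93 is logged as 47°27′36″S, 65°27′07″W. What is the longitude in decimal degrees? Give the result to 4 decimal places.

65° + 27′/60 + 7″/3600 = 65 + 0.45000 + 0.00194 = 65.4519°

65.4519°W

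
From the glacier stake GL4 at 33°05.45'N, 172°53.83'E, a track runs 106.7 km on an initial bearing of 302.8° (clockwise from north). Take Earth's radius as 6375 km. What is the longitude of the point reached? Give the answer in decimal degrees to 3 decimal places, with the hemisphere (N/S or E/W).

GL4: φ = +33.09083°, λ = +172.89717°
δ = d/R = 106.7/6375 = 0.016737 rad
φ₂ = arcsin(sin φ₁ cos δ + cos φ₁ sin δ cos θ)
   = arcsin(0.54597·0.99986 + 0.83781·0.01674·0.54171) = 33.60658°
λ₂ = λ₁ + atan2(sin θ sin δ cos φ₁, cos δ − sin φ₁ sin φ₂) = 171.92932°

171.929°E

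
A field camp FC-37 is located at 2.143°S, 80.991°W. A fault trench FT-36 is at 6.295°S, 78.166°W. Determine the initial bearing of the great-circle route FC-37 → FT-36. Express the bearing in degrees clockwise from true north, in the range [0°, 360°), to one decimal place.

145.9°

Δλ = 2.8250°
y = sin Δλ · cos φ₂ = 0.048988
x = cos φ₁ sin φ₂ − sin φ₁ cos φ₂ cos Δλ = -0.072448
θ = atan2(y, x) = 145.9339° → 145.9339° (mod 360°)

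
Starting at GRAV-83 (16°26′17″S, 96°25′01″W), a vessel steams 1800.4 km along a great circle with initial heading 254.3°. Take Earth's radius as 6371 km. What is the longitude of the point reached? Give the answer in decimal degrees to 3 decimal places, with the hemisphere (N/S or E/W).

GRAV-83: φ = -16.43806°, λ = -96.41694°
δ = d/R = 1800.4/6371 = 0.282593 rad
φ₂ = arcsin(sin φ₁ cos δ + cos φ₁ sin δ cos θ)
   = arcsin(-0.28298·0.96034 + 0.95913·0.27885·-0.27060) = -20.12847°
λ₂ = λ₁ + atan2(sin θ sin δ cos φ₁, cos δ − sin φ₁ sin φ₂) = -113.02993°

113.030°W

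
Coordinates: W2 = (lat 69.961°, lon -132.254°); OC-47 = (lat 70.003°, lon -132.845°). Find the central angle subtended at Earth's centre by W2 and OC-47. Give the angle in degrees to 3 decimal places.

Δφ = 0.0420°,  Δλ = -0.5910°
a = sin²(Δφ/2) + cos φ₁ cos φ₂ sin²(Δλ/2) = 0.000003
c = 2·arcsin(√a) = 0.003606 rad = 0.2066°

0.207°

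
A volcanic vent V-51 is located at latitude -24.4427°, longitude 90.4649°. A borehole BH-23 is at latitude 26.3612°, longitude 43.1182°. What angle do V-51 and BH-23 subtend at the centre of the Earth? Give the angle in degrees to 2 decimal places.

Δφ = 50.8039°,  Δλ = -47.3467°
a = sin²(Δφ/2) + cos φ₁ cos φ₂ sin²(Δλ/2) = 0.315520
c = 2·arcsin(√a) = 1.192906 rad = 68.3485°

68.35°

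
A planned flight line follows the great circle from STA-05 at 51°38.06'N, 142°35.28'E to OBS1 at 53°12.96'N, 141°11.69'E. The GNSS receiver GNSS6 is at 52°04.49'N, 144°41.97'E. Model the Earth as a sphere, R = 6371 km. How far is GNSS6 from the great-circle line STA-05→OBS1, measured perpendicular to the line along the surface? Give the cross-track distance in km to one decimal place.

151.5 km

STA-05: φ = +51.63433°, λ = +142.58800°
OBS1: φ = +53.21600°, λ = +141.19483°
GNSS6: φ = +52.07483°, λ = +144.69950°
δ₁₃ = central angle STA-05→GNSS6 = 0.024025 rad  (haversine)
θ₁₃ = bearing STA-05→GNSS6 = 70.509°,  θ₁₂ = bearing STA-05→OBS1 = 332.309°
dₓₜ = R·arcsin(sin δ₁₃ · sin(θ₁₃ − θ₁₂)) = 6371·arcsin(0.02402·sin(-261.800°)) = 151.496 km
|dₓₜ| = 151.496 km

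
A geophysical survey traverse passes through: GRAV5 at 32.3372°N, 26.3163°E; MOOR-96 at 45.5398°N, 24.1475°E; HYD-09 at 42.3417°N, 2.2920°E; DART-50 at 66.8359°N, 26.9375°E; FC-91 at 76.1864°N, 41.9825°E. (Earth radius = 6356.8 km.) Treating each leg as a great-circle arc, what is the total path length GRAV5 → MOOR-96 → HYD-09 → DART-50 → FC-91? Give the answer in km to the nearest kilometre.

7508 km

GRAV5→MOOR-96: c = 0.232278 rad, d = 1476.54 km
MOOR-96→HYD-09: c = 0.279357 rad, d = 1775.82 km
HYD-09→DART-50: c = 0.487478 rad, d = 3098.80 km
DART-50→FC-91: c = 0.181946 rad, d = 1156.59 km
Total = 1476.54 + 1775.82 + 3098.80 + 1156.59 = 7507.75 km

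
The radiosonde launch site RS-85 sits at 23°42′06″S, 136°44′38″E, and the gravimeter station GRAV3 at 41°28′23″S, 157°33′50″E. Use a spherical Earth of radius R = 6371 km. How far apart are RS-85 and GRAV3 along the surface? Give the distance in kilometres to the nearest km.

RS-85: φ = -23.70167°, λ = +136.74389°
GRAV3: φ = -41.47306°, λ = +157.56389°
Δφ = -17.7714°,  Δλ = 20.8200°
a = sin²(Δφ/2) + cos φ₁ cos φ₂ sin²(Δλ/2) = 0.046259
c = 2·arcsin(√a) = 0.433543 rad = 24.8402°
d = R·c = 6371 × 0.433543 = 2762.1 km

2762 km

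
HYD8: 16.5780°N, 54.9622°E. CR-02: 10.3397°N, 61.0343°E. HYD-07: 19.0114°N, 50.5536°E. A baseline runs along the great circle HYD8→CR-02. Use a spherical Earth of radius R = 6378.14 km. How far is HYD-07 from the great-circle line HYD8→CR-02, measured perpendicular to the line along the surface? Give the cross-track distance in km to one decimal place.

140.2 km

δ₁₃ = central angle HYD8→HYD-07 = 0.084676 rad  (haversine)
θ₁₃ = bearing HYD8→HYD-07 = 300.761°,  θ₁₂ = bearing HYD8→CR-02 = 135.821°
dₓₜ = R·arcsin(sin δ₁₃ · sin(θ₁₃ − θ₁₂)) = 6378.14·arcsin(0.08457·sin(164.940°)) = 140.175 km
|dₓₜ| = 140.175 km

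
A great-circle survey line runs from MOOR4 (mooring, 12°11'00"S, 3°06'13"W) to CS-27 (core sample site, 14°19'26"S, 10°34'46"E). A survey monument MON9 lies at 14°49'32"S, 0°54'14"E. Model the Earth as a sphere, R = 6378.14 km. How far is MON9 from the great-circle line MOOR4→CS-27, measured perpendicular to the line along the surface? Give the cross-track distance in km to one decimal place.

212.4 km

MOOR4: φ = -12.18333°, λ = -3.10361°
CS-27: φ = -14.32389°, λ = +10.57944°
MON9: φ = -14.82556°, λ = +0.90389°
δ₁₃ = central angle MOOR4→MON9 = 0.082164 rad  (haversine)
θ₁₃ = bearing MOOR4→MON9 = 124.595°,  θ₁₂ = bearing MOOR4→CS-27 = 100.663°
dₓₜ = R·arcsin(sin δ₁₃ · sin(θ₁₃ − θ₁₂)) = 6378.14·arcsin(0.08207·sin(23.932°)) = 212.383 km
|dₓₜ| = 212.383 km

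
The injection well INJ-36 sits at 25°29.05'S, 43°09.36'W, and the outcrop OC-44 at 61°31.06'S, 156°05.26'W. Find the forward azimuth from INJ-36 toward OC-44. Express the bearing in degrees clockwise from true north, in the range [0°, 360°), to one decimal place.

INJ-36: φ = -25.48417°, λ = -43.15600°
OC-44: φ = -61.51767°, λ = -156.08767°
Δλ = -112.9317°
y = sin Δλ · cos φ₂ = -0.439199
x = cos φ₁ sin φ₂ − sin φ₁ cos φ₂ cos Δλ = -0.873392
θ = atan2(y, x) = -153.3037° → 206.6963° (mod 360°)

206.7°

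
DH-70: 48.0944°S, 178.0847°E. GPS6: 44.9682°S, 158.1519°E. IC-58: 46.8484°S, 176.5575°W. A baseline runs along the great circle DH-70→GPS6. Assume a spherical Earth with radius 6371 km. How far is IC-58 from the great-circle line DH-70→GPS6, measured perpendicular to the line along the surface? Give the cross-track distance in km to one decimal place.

δ₁₃ = central angle DH-70→IC-58 = 0.066829 rad  (haversine)
θ₁₃ = bearing DH-70→IC-58 = 73.003°,  θ₁₂ = bearing DH-70→GPS6 = 275.445°
dₓₜ = R·arcsin(sin δ₁₃ · sin(θ₁₃ − θ₁₂)) = 6371·arcsin(0.06678·sin(-202.442°)) = 162.434 km
|dₓₜ| = 162.434 km

162.4 km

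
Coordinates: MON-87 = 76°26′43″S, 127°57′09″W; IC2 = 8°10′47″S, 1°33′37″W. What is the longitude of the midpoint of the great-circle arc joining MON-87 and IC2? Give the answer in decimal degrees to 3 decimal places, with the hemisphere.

MON-87: φ = -76.44528°, λ = -127.95250°
IC2: φ = -8.17972°, λ = -1.56028°
Bx = cos φ₂ cos Δλ = -0.587274,  By = cos φ₂ sin Δλ = 0.796785
φₘ = atan2(sin φ₁ + sin φ₂, √((cos φ₁ + Bx)² + By²)) = -51.97594°
λₘ = λ₁ + atan2(By, cos φ₁ + Bx) = -14.06373°

14.064°W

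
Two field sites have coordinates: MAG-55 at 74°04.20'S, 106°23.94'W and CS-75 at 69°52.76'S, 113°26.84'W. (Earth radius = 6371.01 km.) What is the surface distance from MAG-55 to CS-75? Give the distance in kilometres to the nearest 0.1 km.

524.5 km

MAG-55: φ = -74.07000°, λ = -106.39900°
CS-75: φ = -69.87933°, λ = -113.44733°
Δφ = 4.1907°,  Δλ = -7.0483°
a = sin²(Δφ/2) + cos φ₁ cos φ₂ sin²(Δλ/2) = 0.001694
c = 2·arcsin(√a) = 0.082329 rad = 4.7171°
d = R·c = 6371.01 × 0.082329 = 524.5 km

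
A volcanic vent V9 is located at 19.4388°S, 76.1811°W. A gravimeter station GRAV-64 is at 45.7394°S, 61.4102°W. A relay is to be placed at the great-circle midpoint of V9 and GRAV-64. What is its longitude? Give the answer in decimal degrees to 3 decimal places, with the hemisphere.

69.905°W

Bx = cos φ₂ cos Δλ = 0.674859,  By = cos φ₂ sin Δλ = 0.177939
φₘ = atan2(sin φ₁ + sin φ₂, √((cos φ₁ + Bx)² + By²)) = -32.80120°
λₘ = λ₁ + atan2(By, cos φ₁ + Bx) = -69.90469°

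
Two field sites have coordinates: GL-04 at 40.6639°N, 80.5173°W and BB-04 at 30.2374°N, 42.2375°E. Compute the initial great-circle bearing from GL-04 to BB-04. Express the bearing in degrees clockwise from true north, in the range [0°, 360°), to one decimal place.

46.6°

Δλ = 122.7548°
y = sin Δλ · cos φ₂ = 0.726573
x = cos φ₁ sin φ₂ − sin φ₁ cos φ₂ cos Δλ = 0.686581
θ = atan2(y, x) = 46.6211° → 46.6211° (mod 360°)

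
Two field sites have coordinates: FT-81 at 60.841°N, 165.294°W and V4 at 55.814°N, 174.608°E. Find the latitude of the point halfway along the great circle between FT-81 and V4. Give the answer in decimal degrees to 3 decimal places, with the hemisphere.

58.720°N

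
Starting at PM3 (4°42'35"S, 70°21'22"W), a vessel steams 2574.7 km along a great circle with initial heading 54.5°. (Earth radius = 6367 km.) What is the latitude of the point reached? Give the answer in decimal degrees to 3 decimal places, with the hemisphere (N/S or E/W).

8.756°N

PM3: φ = -4.70972°, λ = -70.35611°
δ = d/R = 2574.7/6367 = 0.404382 rad
φ₂ = arcsin(sin φ₁ cos δ + cos φ₁ sin δ cos θ)
   = arcsin(-0.08211·0.91935 + 0.99662·0.39345·0.58070) = 8.75567°
λ₂ = λ₁ + atan2(sin θ sin δ cos φ₁, cos δ − sin φ₁ sin φ₂) = -51.44559°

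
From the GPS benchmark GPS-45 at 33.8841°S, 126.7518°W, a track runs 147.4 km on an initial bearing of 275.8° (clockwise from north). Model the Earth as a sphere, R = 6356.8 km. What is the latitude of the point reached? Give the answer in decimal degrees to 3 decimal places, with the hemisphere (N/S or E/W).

33.740°S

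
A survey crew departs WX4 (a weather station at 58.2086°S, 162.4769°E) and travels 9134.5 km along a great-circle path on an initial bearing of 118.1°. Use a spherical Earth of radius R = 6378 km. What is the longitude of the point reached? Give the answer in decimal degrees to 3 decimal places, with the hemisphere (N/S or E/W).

δ = d/R = 9134.5/6378 = 1.432189 rad
φ₂ = arcsin(sin φ₁ cos δ + cos φ₁ sin δ cos θ)
   = arcsin(-0.84997·0.13816 + 0.52683·0.99041·-0.47101) = -21.29673°
λ₂ = λ₁ + atan2(sin θ sin δ cos φ₁, cos δ − sin φ₁ sin φ₂) = -87.19199°

87.192°W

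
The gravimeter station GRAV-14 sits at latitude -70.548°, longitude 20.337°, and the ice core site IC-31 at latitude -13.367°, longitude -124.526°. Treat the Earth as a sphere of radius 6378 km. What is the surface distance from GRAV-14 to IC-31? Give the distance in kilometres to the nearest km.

10318 km

Δφ = 57.1810°,  Δλ = -144.8630°
a = sin²(Δφ/2) + cos φ₁ cos φ₂ sin²(Δλ/2) = 0.523482
c = 2·arcsin(√a) = 1.617778 rad = 92.6919°
d = R·c = 6378 × 1.617778 = 10318.2 km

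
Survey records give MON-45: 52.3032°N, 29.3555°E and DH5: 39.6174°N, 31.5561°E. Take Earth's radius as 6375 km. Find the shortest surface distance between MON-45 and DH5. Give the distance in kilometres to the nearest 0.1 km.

Δφ = -12.6858°,  Δλ = 2.2006°
a = sin²(Δφ/2) + cos φ₁ cos φ₂ sin²(Δλ/2) = 0.012379
c = 2·arcsin(√a) = 0.222985 rad = 12.7761°
d = R·c = 6375 × 0.222985 = 1421.5 km

1421.5 km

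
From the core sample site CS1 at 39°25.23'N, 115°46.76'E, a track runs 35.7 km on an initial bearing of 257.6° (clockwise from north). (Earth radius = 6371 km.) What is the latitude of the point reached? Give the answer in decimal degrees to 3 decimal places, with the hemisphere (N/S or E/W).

CS1: φ = +39.42050°, λ = +115.77933°
δ = d/R = 35.7/6371 = 0.005604 rad
φ₂ = arcsin(sin φ₁ cos δ + cos φ₁ sin δ cos θ)
   = arcsin(0.63501·0.99998 + 0.77251·0.00560·-0.21474) = 39.35085°
λ₂ = λ₁ + atan2(sin θ sin δ cos φ₁, cos δ − sin φ₁ sin φ₂) = 115.37383°

39.351°N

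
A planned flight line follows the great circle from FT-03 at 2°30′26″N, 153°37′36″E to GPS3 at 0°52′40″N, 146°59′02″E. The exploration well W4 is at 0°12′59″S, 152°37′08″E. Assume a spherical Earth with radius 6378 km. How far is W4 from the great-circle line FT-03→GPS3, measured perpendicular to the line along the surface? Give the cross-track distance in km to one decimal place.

FT-03: φ = +2.50722°, λ = +153.62667°
GPS3: φ = +0.87778°, λ = +146.98389°
W4: φ = -0.21639°, λ = +152.61889°
δ₁₃ = central angle FT-03→W4 = 0.050684 rad  (haversine)
θ₁₃ = bearing FT-03→W4 = 200.314°,  θ₁₂ = bearing FT-03→GPS3 = 256.325°
dₓₜ = R·arcsin(sin δ₁₃ · sin(θ₁₃ − θ₁₂)) = 6378·arcsin(0.05066·sin(-56.012°)) = -267.997 km
|dₓₜ| = 267.997 km

268.0 km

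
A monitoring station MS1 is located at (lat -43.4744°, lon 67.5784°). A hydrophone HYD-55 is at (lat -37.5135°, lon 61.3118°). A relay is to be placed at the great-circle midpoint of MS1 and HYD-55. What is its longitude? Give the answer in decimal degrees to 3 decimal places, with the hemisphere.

64.306°E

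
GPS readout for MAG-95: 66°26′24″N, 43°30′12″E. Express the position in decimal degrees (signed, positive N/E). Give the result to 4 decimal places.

+66.4400°, +43.5033°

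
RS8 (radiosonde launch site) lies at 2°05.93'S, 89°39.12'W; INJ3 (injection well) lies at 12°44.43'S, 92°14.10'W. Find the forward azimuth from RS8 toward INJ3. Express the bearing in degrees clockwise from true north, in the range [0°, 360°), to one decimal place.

193.4°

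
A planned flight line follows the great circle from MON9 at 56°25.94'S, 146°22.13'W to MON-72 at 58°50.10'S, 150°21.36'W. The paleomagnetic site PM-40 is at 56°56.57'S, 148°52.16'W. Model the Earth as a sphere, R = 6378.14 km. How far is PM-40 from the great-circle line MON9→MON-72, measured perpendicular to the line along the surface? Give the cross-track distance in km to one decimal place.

MON9: φ = -56.43233°, λ = -146.36883°
MON-72: φ = -58.83500°, λ = -150.35600°
PM-40: φ = -56.94283°, λ = -148.86933°
δ₁₃ = central angle MON9→PM-40 = 0.025569 rad  (haversine)
θ₁₃ = bearing MON9→PM-40 = 248.566°,  θ₁₂ = bearing MON9→MON-72 = 219.946°
dₓₜ = R·arcsin(sin δ₁₃ · sin(θ₁₃ − θ₁₂)) = 6378.14·arcsin(0.02557·sin(28.620°)) = 78.110 km
|dₓₜ| = 78.110 km

78.1 km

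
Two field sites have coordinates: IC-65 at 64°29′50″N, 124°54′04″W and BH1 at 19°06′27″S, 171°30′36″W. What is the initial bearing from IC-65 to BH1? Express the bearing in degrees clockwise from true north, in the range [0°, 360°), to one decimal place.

IC-65: φ = +64.49722°, λ = -124.90111°
BH1: φ = -19.10750°, λ = -171.51000°
Δλ = -46.6089°
y = sin Δλ · cos φ₂ = -0.686646
x = cos φ₁ sin φ₂ − sin φ₁ cos φ₂ cos Δλ = -0.726817
θ = atan2(y, x) = -136.6279° → 223.3721° (mod 360°)

223.4°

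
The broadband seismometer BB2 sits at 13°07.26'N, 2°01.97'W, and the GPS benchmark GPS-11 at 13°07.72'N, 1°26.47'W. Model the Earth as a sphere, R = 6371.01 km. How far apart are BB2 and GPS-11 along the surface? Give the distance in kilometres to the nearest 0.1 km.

BB2: φ = +13.12100°, λ = -2.03283°
GPS-11: φ = +13.12867°, λ = -1.44117°
Δφ = 0.0077°,  Δλ = 0.5917°
a = sin²(Δφ/2) + cos φ₁ cos φ₂ sin²(Δλ/2) = 0.000025
c = 2·arcsin(√a) = 0.010058 rad = 0.5763°
d = R·c = 6371.01 × 0.010058 = 64.1 km

64.1 km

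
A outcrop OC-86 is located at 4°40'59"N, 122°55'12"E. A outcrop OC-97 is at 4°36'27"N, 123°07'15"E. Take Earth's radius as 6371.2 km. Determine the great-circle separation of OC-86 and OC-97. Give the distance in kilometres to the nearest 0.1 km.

23.8 km

OC-86: φ = +4.68306°, λ = +122.92000°
OC-97: φ = +4.60750°, λ = +123.12083°
Δφ = -0.0756°,  Δλ = 0.2008°
a = sin²(Δφ/2) + cos φ₁ cos φ₂ sin²(Δλ/2) = 0.000003
c = 2·arcsin(√a) = 0.003734 rad = 0.2140°
d = R·c = 6371.2 × 0.003734 = 23.8 km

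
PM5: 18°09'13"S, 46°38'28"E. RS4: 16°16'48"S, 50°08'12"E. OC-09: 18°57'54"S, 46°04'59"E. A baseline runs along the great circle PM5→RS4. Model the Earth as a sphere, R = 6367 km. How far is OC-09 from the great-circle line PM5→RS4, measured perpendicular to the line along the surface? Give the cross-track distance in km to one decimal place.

50.9 km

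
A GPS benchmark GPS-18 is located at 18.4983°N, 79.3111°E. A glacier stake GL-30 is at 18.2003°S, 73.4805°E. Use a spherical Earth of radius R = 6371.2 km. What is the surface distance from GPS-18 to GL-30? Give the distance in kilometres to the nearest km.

4130 km

Δφ = -36.6986°,  Δλ = -5.8306°
a = sin²(Δφ/2) + cos φ₁ cos φ₂ sin²(Δλ/2) = 0.101435
c = 2·arcsin(√a) = 0.648270 rad = 37.1431°
d = R·c = 6371.2 × 0.648270 = 4130.3 km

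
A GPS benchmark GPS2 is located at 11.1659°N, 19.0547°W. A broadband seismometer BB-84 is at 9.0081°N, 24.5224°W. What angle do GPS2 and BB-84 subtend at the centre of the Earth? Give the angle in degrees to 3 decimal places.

Δφ = -2.1578°,  Δλ = -5.4677°
a = sin²(Δφ/2) + cos φ₁ cos φ₂ sin²(Δλ/2) = 0.002559
c = 2·arcsin(√a) = 0.101215 rad = 5.7992°

5.799°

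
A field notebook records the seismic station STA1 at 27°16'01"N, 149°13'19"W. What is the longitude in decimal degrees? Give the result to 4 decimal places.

149.2219°W

149° + 13′/60 + 19″/3600 = 149 + 0.21667 + 0.00528 = 149.2219°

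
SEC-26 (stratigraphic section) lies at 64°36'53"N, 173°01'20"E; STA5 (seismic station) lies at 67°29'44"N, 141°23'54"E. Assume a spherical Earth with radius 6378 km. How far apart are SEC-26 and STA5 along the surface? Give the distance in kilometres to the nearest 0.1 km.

1447.1 km

SEC-26: φ = +64.61472°, λ = +173.02222°
STA5: φ = +67.49556°, λ = +141.39833°
Δφ = 2.8808°,  Δλ = -31.6239°
a = sin²(Δφ/2) + cos φ₁ cos φ₂ sin²(Δλ/2) = 0.012815
c = 2·arcsin(√a) = 0.226891 rad = 12.9999°
d = R·c = 6378 × 0.226891 = 1447.1 km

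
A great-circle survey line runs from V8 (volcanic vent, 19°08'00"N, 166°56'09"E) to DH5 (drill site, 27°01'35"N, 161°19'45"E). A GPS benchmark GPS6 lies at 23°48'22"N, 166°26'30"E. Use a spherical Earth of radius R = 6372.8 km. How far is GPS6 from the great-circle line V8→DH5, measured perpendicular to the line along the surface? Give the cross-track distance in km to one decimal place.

233.4 km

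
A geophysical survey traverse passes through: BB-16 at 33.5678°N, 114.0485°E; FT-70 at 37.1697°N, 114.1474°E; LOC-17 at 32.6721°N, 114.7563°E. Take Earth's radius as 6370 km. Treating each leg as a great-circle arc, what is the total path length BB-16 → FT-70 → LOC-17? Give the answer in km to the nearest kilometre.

904 km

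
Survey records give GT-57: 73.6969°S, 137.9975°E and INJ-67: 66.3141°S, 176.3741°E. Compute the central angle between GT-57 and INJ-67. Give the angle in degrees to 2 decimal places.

14.68°

Δφ = 7.3828°,  Δλ = 38.3766°
a = sin²(Δφ/2) + cos φ₁ cos φ₂ sin²(Δλ/2) = 0.016327
c = 2·arcsin(√a) = 0.256258 rad = 14.6825°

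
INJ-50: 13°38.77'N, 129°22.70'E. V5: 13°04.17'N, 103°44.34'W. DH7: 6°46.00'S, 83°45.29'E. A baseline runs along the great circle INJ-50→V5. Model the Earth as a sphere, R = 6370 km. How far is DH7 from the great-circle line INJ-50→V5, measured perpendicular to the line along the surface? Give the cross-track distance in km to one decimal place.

275.0 km

INJ-50: φ = +13.64617°, λ = +129.37833°
V5: φ = +13.06950°, λ = -103.73900°
DH7: φ = -6.76667°, λ = +83.75483°
δ₁₃ = central angle INJ-50→DH7 = 0.867028 rad  (haversine)
θ₁₃ = bearing INJ-50→DH7 = 248.587°,  θ₁₂ = bearing INJ-50→V5 = 65.342°
dₓₜ = R·arcsin(sin δ₁₃ · sin(θ₁₃ − θ₁₂)) = 6370·arcsin(0.76241·sin(183.245°)) = -274.984 km
|dₓₜ| = 274.984 km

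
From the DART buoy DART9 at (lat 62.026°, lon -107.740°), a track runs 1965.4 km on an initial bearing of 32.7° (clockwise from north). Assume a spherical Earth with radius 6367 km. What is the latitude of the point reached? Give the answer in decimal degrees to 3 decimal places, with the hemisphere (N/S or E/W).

74.016°N

δ = d/R = 1965.4/6367 = 0.308685 rad
φ₂ = arcsin(sin φ₁ cos δ + cos φ₁ sin δ cos θ)
   = arcsin(0.88316·0.95273 + 0.46907·0.30381·0.84151) = 74.01584°
λ₂ = λ₁ + atan2(sin θ sin δ cos φ₁, cos δ − sin φ₁ sin φ₂) = -71.15424°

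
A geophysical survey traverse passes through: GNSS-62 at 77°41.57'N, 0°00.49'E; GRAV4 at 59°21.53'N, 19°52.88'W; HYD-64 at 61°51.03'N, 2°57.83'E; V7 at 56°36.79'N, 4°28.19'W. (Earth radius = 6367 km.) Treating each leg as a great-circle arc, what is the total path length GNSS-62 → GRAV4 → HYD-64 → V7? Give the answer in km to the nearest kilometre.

GNSS-62: φ = +77.69283°, λ = +0.00817°
GRAV4: φ = +59.35883°, λ = -19.88133°
HYD-64: φ = +61.85050°, λ = +2.96383°
V7: φ = +56.61317°, λ = -4.46983°
GNSS-62→GRAV4: c = 0.339987 rad, d = 2164.70 km
GRAV4→HYD-64: c = 0.199360 rad, d = 1269.33 km
HYD-64→V7: c = 0.112815 rad, d = 718.29 km
Total = 2164.70 + 1269.33 + 718.29 = 4152.32 km

4152 km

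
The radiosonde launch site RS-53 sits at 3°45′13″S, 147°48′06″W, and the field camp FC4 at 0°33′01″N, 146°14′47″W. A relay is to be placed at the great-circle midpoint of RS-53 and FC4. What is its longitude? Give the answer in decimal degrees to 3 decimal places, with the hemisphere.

147.023°W

RS-53: φ = -3.75361°, λ = -147.80167°
FC4: φ = +0.55028°, λ = -146.24639°
Bx = cos φ₂ cos Δλ = 0.999586,  By = cos φ₂ sin Δλ = 0.027140
φₘ = atan2(sin φ₁ + sin φ₂, √((cos φ₁ + Bx)² + By²)) = -1.60181°
λₘ = λ₁ + atan2(By, cos φ₁ + Bx) = -147.02321°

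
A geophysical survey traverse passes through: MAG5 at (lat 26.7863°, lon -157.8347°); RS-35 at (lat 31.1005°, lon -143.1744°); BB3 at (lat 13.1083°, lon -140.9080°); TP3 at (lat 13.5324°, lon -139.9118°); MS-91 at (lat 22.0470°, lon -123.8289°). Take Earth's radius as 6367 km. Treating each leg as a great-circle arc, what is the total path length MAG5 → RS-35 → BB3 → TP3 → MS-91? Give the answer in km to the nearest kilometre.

5578 km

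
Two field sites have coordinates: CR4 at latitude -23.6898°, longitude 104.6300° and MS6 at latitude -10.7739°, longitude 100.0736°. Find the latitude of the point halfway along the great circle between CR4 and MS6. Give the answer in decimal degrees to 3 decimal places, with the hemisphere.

Bx = cos φ₂ cos Δλ = 0.979268,  By = cos φ₂ sin Δλ = -0.078040
φₘ = atan2(sin φ₁ + sin φ₂, √((cos φ₁ + Bx)² + By²)) = -17.24466°
λₘ = λ₁ + atan2(By, cos φ₁ + Bx) = 102.27178°

17.245°S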